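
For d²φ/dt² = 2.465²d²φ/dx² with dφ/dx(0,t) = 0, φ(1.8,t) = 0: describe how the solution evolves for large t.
φ oscillates (no decay). Energy is conserved; the solution oscillates indefinitely as standing waves.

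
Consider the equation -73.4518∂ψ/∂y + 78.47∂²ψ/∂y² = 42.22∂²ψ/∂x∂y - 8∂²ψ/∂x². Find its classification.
Rewriting in standard form: 8∂²ψ/∂x² - 42.22∂²ψ/∂x∂y + 78.47∂²ψ/∂y² - 73.4518∂ψ/∂y = 0. Elliptic. (A = 8, B = -42.22, C = 78.47 gives B² - 4AC = -728.5116.)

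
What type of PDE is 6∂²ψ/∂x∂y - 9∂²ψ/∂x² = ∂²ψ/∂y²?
Rewriting in standard form: -9∂²ψ/∂x² + 6∂²ψ/∂x∂y - ∂²ψ/∂y² = 0. With A = -9, B = 6, C = -1, the discriminant is 0. This is a parabolic PDE.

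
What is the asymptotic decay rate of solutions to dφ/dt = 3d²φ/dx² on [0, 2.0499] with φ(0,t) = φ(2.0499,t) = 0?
Eigenvalues: λₙ = 3n²π²/2.0499².
First three modes:
  n=1: λ₁ = 3π²/2.0499² ≈ 7.046
  n=2: λ₂ = 12π²/2.0499² ≈ 28.185 (4× faster decay)
  n=3: λ₃ = 27π²/2.0499² ≈ 63.416 (9× faster decay)
As t → ∞, higher modes decay exponentially faster. The n=1 mode dominates: φ ~ c₁ sin(πx/2.0499) e^{-λ₁t}.
Decay rate: λ₁ = 3π²/2.0499² ≈ 7.046.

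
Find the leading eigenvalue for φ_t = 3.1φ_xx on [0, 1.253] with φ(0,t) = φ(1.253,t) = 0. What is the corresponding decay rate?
Eigenvalues: λₙ = 3.1n²π²/1.253².
First three modes:
  n=1: λ₁ = 3.1π²/1.253² ≈ 19.488
  n=2: λ₂ = 12.4π²/1.253² ≈ 77.951 (4× faster decay)
  n=3: λ₃ = 27.9π²/1.253² ≈ 175.389 (9× faster decay)
As t → ∞, higher modes decay exponentially faster. The n=1 mode dominates: φ ~ c₁ sin(πx/1.253) e^{-λ₁t}.
Decay rate: λ₁ = 3.1π²/1.253² ≈ 19.488.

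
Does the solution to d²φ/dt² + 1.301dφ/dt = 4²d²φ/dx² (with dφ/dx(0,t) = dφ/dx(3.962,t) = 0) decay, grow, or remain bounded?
φ → constant (steady state). Damping (γ=1.301) dissipates the nonconstant modes; with Neumann BCs the spatial average obeys M''+γM'=0 and tends to a finite limit.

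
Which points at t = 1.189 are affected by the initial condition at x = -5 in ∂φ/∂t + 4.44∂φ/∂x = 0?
At x = 0.27916. The characteristic carries data from (-5, 0) to (0.27916, 1.189).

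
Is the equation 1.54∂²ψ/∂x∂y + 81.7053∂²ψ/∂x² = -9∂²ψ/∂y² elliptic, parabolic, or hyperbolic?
Rewriting in standard form: 81.7053∂²ψ/∂x² + 1.54∂²ψ/∂x∂y + 9∂²ψ/∂y² = 0. Computing B² - 4AC with A = 81.7053, B = 1.54, C = 9: discriminant = -2939.0192 (negative). Answer: elliptic.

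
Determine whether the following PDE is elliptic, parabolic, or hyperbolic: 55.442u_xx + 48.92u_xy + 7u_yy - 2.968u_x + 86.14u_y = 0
Coefficients: A = 55.442, B = 48.92, C = 7. B² - 4AC = 840.7904, which is positive, so the equation is hyperbolic.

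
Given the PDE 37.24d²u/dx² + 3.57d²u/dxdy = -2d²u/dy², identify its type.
Rewriting in standard form: 37.24d²u/dx² + 3.57d²u/dxdy + 2d²u/dy² = 0. The second-order coefficients are A = 37.24, B = 3.57, C = 2. Since B² - 4AC = -285.1751 < 0, this is an elliptic PDE.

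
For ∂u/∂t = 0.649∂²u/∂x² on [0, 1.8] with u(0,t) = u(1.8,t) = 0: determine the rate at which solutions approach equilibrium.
Eigenvalues: λₙ = 0.649n²π²/1.8².
First three modes:
  n=1: λ₁ = 0.649π²/1.8² ≈ 1.977
  n=2: λ₂ = 2.596π²/1.8² ≈ 7.908 (4× faster decay)
  n=3: λ₃ = 5.841π²/1.8² ≈ 17.793 (9× faster decay)
As t → ∞, higher modes decay exponentially faster. The n=1 mode dominates: u ~ c₁ sin(πx/1.8) e^{-λ₁t}.
Decay rate: λ₁ = 0.649π²/1.8² ≈ 1.977.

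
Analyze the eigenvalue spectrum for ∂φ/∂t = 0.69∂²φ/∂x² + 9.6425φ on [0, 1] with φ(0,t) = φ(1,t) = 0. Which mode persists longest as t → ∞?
Eigenvalues: λₙ = 0.69n²π²/1² - 9.6425.
First three modes:
  n=1: λ₁ = 0.69π² - 9.6425 ≈ -2.832
  n=2: λ₂ = 2.76π² - 9.6425 ≈ 17.598
  n=3: λ₃ = 6.21π² - 9.6425 ≈ 51.648
Since 0.69π² ≈ 6.81 < 9.6425, λ₁ < 0.
The n=1 mode grows fastest (−λₙ is largest for n=1) → dominates.
Asymptotic: φ ~ c₁ sin(πx/1) e^{2.832t} (exponential growth at rate −λ₁ ≈ 2.832).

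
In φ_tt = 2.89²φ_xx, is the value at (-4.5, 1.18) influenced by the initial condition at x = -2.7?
Yes. The domain of dependence is [-7.9102, -1.0898], and -2.7 ∈ [-7.9102, -1.0898].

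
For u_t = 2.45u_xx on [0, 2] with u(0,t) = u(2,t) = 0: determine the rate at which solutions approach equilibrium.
Eigenvalues: λₙ = 2.45n²π²/2².
First three modes:
  n=1: λ₁ = 2.45π²/2² ≈ 6.045
  n=2: λ₂ = 9.8π²/2² ≈ 24.181 (4× faster decay)
  n=3: λ₃ = 22.05π²/2² ≈ 54.406 (9× faster decay)
As t → ∞, higher modes decay exponentially faster. The n=1 mode dominates: u ~ c₁ sin(πx/2) e^{-λ₁t}.
Decay rate: λ₁ = 2.45π²/2² ≈ 6.045.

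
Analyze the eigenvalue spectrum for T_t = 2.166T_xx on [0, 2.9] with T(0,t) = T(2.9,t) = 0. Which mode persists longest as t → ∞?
Eigenvalues: λₙ = 2.166n²π²/2.9².
First three modes:
  n=1: λ₁ = 2.166π²/2.9² ≈ 2.542
  n=2: λ₂ = 8.664π²/2.9² ≈ 10.168 (4× faster decay)
  n=3: λ₃ = 19.494π²/2.9² ≈ 22.877 (9× faster decay)
As t → ∞, higher modes decay exponentially faster. The n=1 mode dominates: T ~ c₁ sin(πx/2.9) e^{-λ₁t}.
Decay rate: λ₁ = 2.166π²/2.9² ≈ 2.542.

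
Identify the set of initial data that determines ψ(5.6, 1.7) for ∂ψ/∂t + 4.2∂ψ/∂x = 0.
A single point: x = -1.54. The characteristic through (5.6, 1.7) is x - 4.2t = const, so x = 5.6 - 4.2·1.7 = -1.54.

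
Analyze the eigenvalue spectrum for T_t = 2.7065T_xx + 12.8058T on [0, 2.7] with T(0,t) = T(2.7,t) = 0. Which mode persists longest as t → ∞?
Eigenvalues: λₙ = 2.7065n²π²/2.7² - 12.8058.
First three modes:
  n=1: λ₁ = 2.7065π²/2.7² - 12.8058 ≈ -9.142
  n=2: λ₂ = 10.826π²/2.7² - 12.8058 ≈ 1.851
  n=3: λ₃ = 24.3585π²/2.7² - 12.8058 ≈ 20.172
Since 2.7065π²/2.7² ≈ 3.664 < 12.8058, λ₁ < 0.
The n=1 mode grows fastest (−λₙ is largest for n=1) → dominates.
Asymptotic: T ~ c₁ sin(πx/2.7) e^{9.142t} (exponential growth at rate −λ₁ ≈ 9.142).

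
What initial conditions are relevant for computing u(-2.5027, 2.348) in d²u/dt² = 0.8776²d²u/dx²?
Domain of dependence: [-4.5633048, -0.4420952]. Signals travel at speed 0.8776, so data within |x - -2.5027| ≤ 0.8776·2.348 = 2.0606048 can reach the point.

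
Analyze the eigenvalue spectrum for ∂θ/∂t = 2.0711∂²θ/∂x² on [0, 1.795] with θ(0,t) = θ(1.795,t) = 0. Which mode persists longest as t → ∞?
Eigenvalues: λₙ = 2.0711n²π²/1.795².
First three modes:
  n=1: λ₁ = 2.0711π²/1.795² ≈ 6.344
  n=2: λ₂ = 8.2844π²/1.795² ≈ 25.377 (4× faster decay)
  n=3: λ₃ = 18.6399π²/1.795² ≈ 57.097 (9× faster decay)
As t → ∞, higher modes decay exponentially faster. The n=1 mode dominates: θ ~ c₁ sin(πx/1.795) e^{-λ₁t}.
Decay rate: λ₁ = 2.0711π²/1.795² ≈ 6.344.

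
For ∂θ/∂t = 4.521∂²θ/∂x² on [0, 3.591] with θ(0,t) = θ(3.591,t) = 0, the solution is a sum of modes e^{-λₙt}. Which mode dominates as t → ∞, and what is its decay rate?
Eigenvalues: λₙ = 4.521n²π²/3.591².
First three modes:
  n=1: λ₁ = 4.521π²/3.591² ≈ 3.46
  n=2: λ₂ = 18.084π²/3.591² ≈ 13.841 (4× faster decay)
  n=3: λ₃ = 40.689π²/3.591² ≈ 31.142 (9× faster decay)
As t → ∞, higher modes decay exponentially faster. The n=1 mode dominates: θ ~ c₁ sin(πx/3.591) e^{-λ₁t}.
Decay rate: λ₁ = 4.521π²/3.591² ≈ 3.46.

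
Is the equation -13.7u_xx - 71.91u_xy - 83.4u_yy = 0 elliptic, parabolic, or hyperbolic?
Computing B² - 4AC with A = -13.7, B = -71.91, C = -83.4: discriminant = 600.7281 (positive). Answer: hyperbolic.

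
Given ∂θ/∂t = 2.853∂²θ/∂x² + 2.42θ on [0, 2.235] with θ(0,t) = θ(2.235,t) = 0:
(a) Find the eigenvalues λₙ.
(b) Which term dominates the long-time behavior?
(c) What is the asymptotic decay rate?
Eigenvalues: λₙ = 2.853n²π²/2.235² - 2.42.
First three modes:
  n=1: λ₁ = 2.853π²/2.235² - 2.42 ≈ 3.217
  n=2: λ₂ = 11.412π²/2.235² - 2.42 ≈ 20.128
  n=3: λ₃ = 25.677π²/2.235² - 2.42 ≈ 48.313
Since 2.853π²/2.235² ≈ 5.637 > 2.42, all λₙ > 0.
The n=1 mode decays slowest → dominates as t → ∞.
Asymptotic: θ ~ c₁ sin(πx/2.235) e^{-λ₁t} with decay rate λ₁ ≈ 3.217.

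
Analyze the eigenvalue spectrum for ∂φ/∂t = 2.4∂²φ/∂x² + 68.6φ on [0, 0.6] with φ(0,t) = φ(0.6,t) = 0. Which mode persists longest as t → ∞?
Eigenvalues: λₙ = 2.4n²π²/0.6² - 68.6.
First three modes:
  n=1: λ₁ = 2.4π²/0.6² - 68.6 ≈ -2.803
  n=2: λ₂ = 9.6π²/0.6² - 68.6 ≈ 194.589
  n=3: λ₃ = 21.6π²/0.6² - 68.6 ≈ 523.576
Since 2.4π²/0.6² ≈ 65.797 < 68.6, λ₁ < 0.
The n=1 mode grows fastest (−λₙ is largest for n=1) → dominates.
Asymptotic: φ ~ c₁ sin(πx/0.6) e^{2.803t} (exponential growth at rate −λ₁ ≈ 2.803).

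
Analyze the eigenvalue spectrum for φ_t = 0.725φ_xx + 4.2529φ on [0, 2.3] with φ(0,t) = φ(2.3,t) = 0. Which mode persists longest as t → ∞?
Eigenvalues: λₙ = 0.725n²π²/2.3² - 4.2529.
First three modes:
  n=1: λ₁ = 0.725π²/2.3² - 4.2529 ≈ -2.9
  n=2: λ₂ = 2.9π²/2.3² - 4.2529 ≈ 1.158
  n=3: λ₃ = 6.525π²/2.3² - 4.2529 ≈ 7.921
Since 0.725π²/2.3² ≈ 1.353 < 4.2529, λ₁ < 0.
The n=1 mode grows fastest (−λₙ is largest for n=1) → dominates.
Asymptotic: φ ~ c₁ sin(πx/2.3) e^{2.9t} (exponential growth at rate −λ₁ ≈ 2.9).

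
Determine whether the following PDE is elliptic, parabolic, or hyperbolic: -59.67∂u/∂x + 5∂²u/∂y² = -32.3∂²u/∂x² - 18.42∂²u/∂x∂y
Rewriting in standard form: 32.3∂²u/∂x² + 18.42∂²u/∂x∂y + 5∂²u/∂y² - 59.67∂u/∂x = 0. Coefficients: A = 32.3, B = 18.42, C = 5. B² - 4AC = -306.7036, which is negative, so the equation is elliptic.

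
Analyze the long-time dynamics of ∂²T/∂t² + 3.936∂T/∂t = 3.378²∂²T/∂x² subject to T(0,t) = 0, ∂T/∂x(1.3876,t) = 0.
Long-time behavior: T → 0. Damping (γ=3.936) dissipates energy; oscillations decay exponentially.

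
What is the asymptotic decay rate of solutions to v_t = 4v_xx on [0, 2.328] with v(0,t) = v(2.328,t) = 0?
Eigenvalues: λₙ = 4n²π²/2.328².
First three modes:
  n=1: λ₁ = 4π²/2.328² ≈ 7.284
  n=2: λ₂ = 16π²/2.328² ≈ 29.138 (4× faster decay)
  n=3: λ₃ = 36π²/2.328² ≈ 65.56 (9× faster decay)
As t → ∞, higher modes decay exponentially faster. The n=1 mode dominates: v ~ c₁ sin(πx/2.328) e^{-λ₁t}.
Decay rate: λ₁ = 4π²/2.328² ≈ 7.284.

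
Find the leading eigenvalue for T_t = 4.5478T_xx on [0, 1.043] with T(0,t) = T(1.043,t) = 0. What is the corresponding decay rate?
Eigenvalues: λₙ = 4.5478n²π²/1.043².
First three modes:
  n=1: λ₁ = 4.5478π²/1.043² ≈ 41.26
  n=2: λ₂ = 18.1912π²/1.043² ≈ 165.041 (4× faster decay)
  n=3: λ₃ = 40.9302π²/1.043² ≈ 371.343 (9× faster decay)
As t → ∞, higher modes decay exponentially faster. The n=1 mode dominates: T ~ c₁ sin(πx/1.043) e^{-λ₁t}.
Decay rate: λ₁ = 4.5478π²/1.043² ≈ 41.26.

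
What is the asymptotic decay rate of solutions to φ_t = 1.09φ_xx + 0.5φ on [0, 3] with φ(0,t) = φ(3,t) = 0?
Eigenvalues: λₙ = 1.09n²π²/3² - 0.5.
First three modes:
  n=1: λ₁ = 1.09π²/3² - 0.5 ≈ 0.695
  n=2: λ₂ = 4.36π²/3² - 0.5 ≈ 4.281
  n=3: λ₃ = 9.81π²/3² - 0.5 ≈ 10.258
Since 1.09π²/3² ≈ 1.195 > 0.5, all λₙ > 0.
The n=1 mode decays slowest → dominates as t → ∞.
Asymptotic: φ ~ c₁ sin(πx/3) e^{-λ₁t} with decay rate λ₁ ≈ 0.695.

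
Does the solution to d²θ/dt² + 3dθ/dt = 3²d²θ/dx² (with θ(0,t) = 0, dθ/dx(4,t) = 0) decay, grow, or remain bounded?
θ → 0. Damping (γ=3) dissipates energy; oscillations decay exponentially.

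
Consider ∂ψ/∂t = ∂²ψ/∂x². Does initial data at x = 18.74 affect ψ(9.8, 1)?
Yes, for any finite x. The heat equation has infinite propagation speed, so all initial data affects all points at any t > 0.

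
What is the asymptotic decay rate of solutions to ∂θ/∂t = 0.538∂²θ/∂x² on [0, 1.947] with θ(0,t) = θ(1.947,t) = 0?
Eigenvalues: λₙ = 0.538n²π²/1.947².
First three modes:
  n=1: λ₁ = 0.538π²/1.947² ≈ 1.401
  n=2: λ₂ = 2.152π²/1.947² ≈ 5.603 (4× faster decay)
  n=3: λ₃ = 4.842π²/1.947² ≈ 12.606 (9× faster decay)
As t → ∞, higher modes decay exponentially faster. The n=1 mode dominates: θ ~ c₁ sin(πx/1.947) e^{-λ₁t}.
Decay rate: λ₁ = 0.538π²/1.947² ≈ 1.401.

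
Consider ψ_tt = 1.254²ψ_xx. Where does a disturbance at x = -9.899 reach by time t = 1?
Domain of influence: [-11.153, -8.645]. Data at x = -9.899 spreads outward at speed 1.254.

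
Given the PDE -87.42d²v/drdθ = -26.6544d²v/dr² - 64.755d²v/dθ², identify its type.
Rewriting in standard form: 26.6544d²v/dr² - 87.42d²v/drdθ + 64.755d²v/dθ² = 0. The second-order coefficients are A = 26.6544, B = -87.42, C = 64.755. Since B² - 4AC = 738.233712 > 0, this is a hyperbolic PDE.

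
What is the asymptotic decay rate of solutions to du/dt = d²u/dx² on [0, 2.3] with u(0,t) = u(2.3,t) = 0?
Eigenvalues: λₙ = n²π²/2.3².
First three modes:
  n=1: λ₁ = π²/2.3² ≈ 1.866
  n=2: λ₂ = 4π²/2.3² ≈ 7.463 (4× faster decay)
  n=3: λ₃ = 9π²/2.3² ≈ 16.791 (9× faster decay)
As t → ∞, higher modes decay exponentially faster. The n=1 mode dominates: u ~ c₁ sin(πx/2.3) e^{-λ₁t}.
Decay rate: λ₁ = π²/2.3² ≈ 1.866.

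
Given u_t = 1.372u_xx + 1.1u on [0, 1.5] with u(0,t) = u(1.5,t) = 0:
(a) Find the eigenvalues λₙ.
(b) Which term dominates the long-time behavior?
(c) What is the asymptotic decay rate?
Eigenvalues: λₙ = 1.372n²π²/1.5² - 1.1.
First three modes:
  n=1: λ₁ = 1.372π²/1.5² - 1.1 ≈ 4.918
  n=2: λ₂ = 5.488π²/1.5² - 1.1 ≈ 22.973
  n=3: λ₃ = 12.348π²/1.5² - 1.1 ≈ 53.064
Since 1.372π²/1.5² ≈ 6.018 > 1.1, all λₙ > 0.
The n=1 mode decays slowest → dominates as t → ∞.
Asymptotic: u ~ c₁ sin(πx/1.5) e^{-λ₁t} with decay rate λ₁ ≈ 4.918.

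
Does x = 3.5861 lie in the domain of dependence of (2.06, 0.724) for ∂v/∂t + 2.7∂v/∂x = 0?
No. Only data at x = 0.1052 affects (2.06, 0.724). Advection has one-way propagation along characteristics.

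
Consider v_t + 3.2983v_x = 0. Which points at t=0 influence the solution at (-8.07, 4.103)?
A single point: x = -21.6029249. The characteristic through (-8.07, 4.103) is x - 3.2983t = const, so x = -8.07 - 3.2983·4.103 = -21.6029249.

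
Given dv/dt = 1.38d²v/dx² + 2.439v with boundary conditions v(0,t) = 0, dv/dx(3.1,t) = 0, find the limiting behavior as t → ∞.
v grows unboundedly. Reaction dominates diffusion (r=2.439 > κπ²/(4L²)≈0.35); solution grows exponentially.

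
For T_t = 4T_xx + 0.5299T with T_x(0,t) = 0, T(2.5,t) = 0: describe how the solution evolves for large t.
T → 0. Diffusion dominates reaction (r=0.5299 < κπ²/(4L²)≈1.58); solution decays.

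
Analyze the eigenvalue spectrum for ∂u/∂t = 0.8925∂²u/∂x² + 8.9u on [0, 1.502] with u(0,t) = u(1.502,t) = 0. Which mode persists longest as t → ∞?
Eigenvalues: λₙ = 0.8925n²π²/1.502² - 8.9.
First three modes:
  n=1: λ₁ = 0.8925π²/1.502² - 8.9 ≈ -4.995
  n=2: λ₂ = 3.57π²/1.502² - 8.9 ≈ 6.718
  n=3: λ₃ = 8.0325π²/1.502² - 8.9 ≈ 26.241
Since 0.8925π²/1.502² ≈ 3.905 < 8.9, λ₁ < 0.
The n=1 mode grows fastest (−λₙ is largest for n=1) → dominates.
Asymptotic: u ~ c₁ sin(πx/1.502) e^{4.995t} (exponential growth at rate −λ₁ ≈ 4.995).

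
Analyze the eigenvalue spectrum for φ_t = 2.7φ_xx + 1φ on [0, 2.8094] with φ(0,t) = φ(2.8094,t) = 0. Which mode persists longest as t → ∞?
Eigenvalues: λₙ = 2.7n²π²/2.8094² - 1.
First three modes:
  n=1: λ₁ = 2.7π²/2.8094² - 1 ≈ 2.376
  n=2: λ₂ = 10.8π²/2.8094² - 1 ≈ 12.505
  n=3: λ₃ = 24.3π²/2.8094² - 1 ≈ 29.386
Since 2.7π²/2.8094² ≈ 3.376 > 1, all λₙ > 0.
The n=1 mode decays slowest → dominates as t → ∞.
Asymptotic: φ ~ c₁ sin(πx/2.8094) e^{-λ₁t} with decay rate λ₁ ≈ 2.376.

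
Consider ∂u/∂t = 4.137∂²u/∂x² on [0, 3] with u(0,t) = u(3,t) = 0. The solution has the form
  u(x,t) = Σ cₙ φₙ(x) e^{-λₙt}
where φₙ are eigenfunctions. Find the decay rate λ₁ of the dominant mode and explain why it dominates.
Eigenvalues: λₙ = 4.137n²π²/3².
First three modes:
  n=1: λ₁ = 4.137π²/3² ≈ 4.537
  n=2: λ₂ = 16.548π²/3² ≈ 18.147 (4× faster decay)
  n=3: λ₃ = 37.233π²/3² ≈ 40.831 (9× faster decay)
As t → ∞, higher modes decay exponentially faster. The n=1 mode dominates: u ~ c₁ sin(πx/3) e^{-λ₁t}.
Decay rate: λ₁ = 4.137π²/3² ≈ 4.537.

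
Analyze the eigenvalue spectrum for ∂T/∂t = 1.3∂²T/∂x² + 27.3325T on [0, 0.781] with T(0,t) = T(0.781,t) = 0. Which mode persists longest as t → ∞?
Eigenvalues: λₙ = 1.3n²π²/0.781² - 27.3325.
First three modes:
  n=1: λ₁ = 1.3π²/0.781² - 27.3325 ≈ -6.298
  n=2: λ₂ = 5.2π²/0.781² - 27.3325 ≈ 56.807
  n=3: λ₃ = 11.7π²/0.781² - 27.3325 ≈ 161.982
Since 1.3π²/0.781² ≈ 21.035 < 27.3325, λ₁ < 0.
The n=1 mode grows fastest (−λₙ is largest for n=1) → dominates.
Asymptotic: T ~ c₁ sin(πx/0.781) e^{6.298t} (exponential growth at rate −λ₁ ≈ 6.298).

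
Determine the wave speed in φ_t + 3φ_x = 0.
Speed = 3. Information travels along x - 3t = const (rightward).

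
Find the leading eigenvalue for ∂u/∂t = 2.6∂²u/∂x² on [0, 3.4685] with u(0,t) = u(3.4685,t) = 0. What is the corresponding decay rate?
Eigenvalues: λₙ = 2.6n²π²/3.4685².
First three modes:
  n=1: λ₁ = 2.6π²/3.4685² ≈ 2.133
  n=2: λ₂ = 10.4π²/3.4685² ≈ 8.532 (4× faster decay)
  n=3: λ₃ = 23.4π²/3.4685² ≈ 19.197 (9× faster decay)
As t → ∞, higher modes decay exponentially faster. The n=1 mode dominates: u ~ c₁ sin(πx/3.4685) e^{-λ₁t}.
Decay rate: λ₁ = 2.6π²/3.4685² ≈ 2.133.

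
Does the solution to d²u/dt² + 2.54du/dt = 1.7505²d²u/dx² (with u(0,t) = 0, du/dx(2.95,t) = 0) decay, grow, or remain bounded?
u → 0. Damping (γ=2.54) dissipates energy; oscillations decay exponentially.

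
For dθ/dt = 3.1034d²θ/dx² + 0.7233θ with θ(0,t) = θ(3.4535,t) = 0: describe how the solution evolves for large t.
θ → 0. Diffusion dominates reaction (r=0.7233 < κπ²/L²≈2.57); solution decays.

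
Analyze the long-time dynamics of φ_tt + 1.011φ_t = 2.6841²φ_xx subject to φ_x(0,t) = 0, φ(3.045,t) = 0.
Long-time behavior: φ → 0. Damping (γ=1.011) dissipates energy; oscillations decay exponentially.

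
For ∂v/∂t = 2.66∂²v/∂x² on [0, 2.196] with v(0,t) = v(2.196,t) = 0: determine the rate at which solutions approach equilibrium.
Eigenvalues: λₙ = 2.66n²π²/2.196².
First three modes:
  n=1: λ₁ = 2.66π²/2.196² ≈ 5.444
  n=2: λ₂ = 10.64π²/2.196² ≈ 21.776 (4× faster decay)
  n=3: λ₃ = 23.94π²/2.196² ≈ 48.996 (9× faster decay)
As t → ∞, higher modes decay exponentially faster. The n=1 mode dominates: v ~ c₁ sin(πx/2.196) e^{-λ₁t}.
Decay rate: λ₁ = 2.66π²/2.196² ≈ 5.444.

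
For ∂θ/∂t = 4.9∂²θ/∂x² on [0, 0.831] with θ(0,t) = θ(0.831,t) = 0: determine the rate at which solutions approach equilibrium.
Eigenvalues: λₙ = 4.9n²π²/0.831².
First three modes:
  n=1: λ₁ = 4.9π²/0.831² ≈ 70.032
  n=2: λ₂ = 19.6π²/0.831² ≈ 280.126 (4× faster decay)
  n=3: λ₃ = 44.1π²/0.831² ≈ 630.284 (9× faster decay)
As t → ∞, higher modes decay exponentially faster. The n=1 mode dominates: θ ~ c₁ sin(πx/0.831) e^{-λ₁t}.
Decay rate: λ₁ = 4.9π²/0.831² ≈ 70.032.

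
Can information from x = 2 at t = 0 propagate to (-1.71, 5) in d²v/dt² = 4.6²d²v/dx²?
Yes. The domain of dependence is [-24.71, 21.29], and 2 ∈ [-24.71, 21.29].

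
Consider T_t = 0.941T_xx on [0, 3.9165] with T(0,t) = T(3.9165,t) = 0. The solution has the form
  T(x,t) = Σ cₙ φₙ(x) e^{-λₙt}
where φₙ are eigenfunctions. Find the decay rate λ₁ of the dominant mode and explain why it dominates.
Eigenvalues: λₙ = 0.941n²π²/3.9165².
First three modes:
  n=1: λ₁ = 0.941π²/3.9165² ≈ 0.605
  n=2: λ₂ = 3.764π²/3.9165² ≈ 2.422 (4× faster decay)
  n=3: λ₃ = 8.469π²/3.9165² ≈ 5.449 (9× faster decay)
As t → ∞, higher modes decay exponentially faster. The n=1 mode dominates: T ~ c₁ sin(πx/3.9165) e^{-λ₁t}.
Decay rate: λ₁ = 0.941π²/3.9165² ≈ 0.605.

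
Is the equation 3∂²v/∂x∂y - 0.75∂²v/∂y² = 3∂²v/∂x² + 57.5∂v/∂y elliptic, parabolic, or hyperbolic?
Rewriting in standard form: -3∂²v/∂x² + 3∂²v/∂x∂y - 0.75∂²v/∂y² - 57.5∂v/∂y = 0. Computing B² - 4AC with A = -3, B = 3, C = -0.75: discriminant = 0 (zero). Answer: parabolic.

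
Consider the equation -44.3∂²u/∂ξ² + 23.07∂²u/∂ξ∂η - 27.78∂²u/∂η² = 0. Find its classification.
Elliptic. (A = -44.3, B = 23.07, C = -27.78 gives B² - 4AC = -4390.3911.)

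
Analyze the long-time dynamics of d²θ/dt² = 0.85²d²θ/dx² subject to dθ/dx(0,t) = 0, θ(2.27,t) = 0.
Long-time behavior: θ oscillates (no decay). Energy is conserved; the solution oscillates indefinitely as standing waves.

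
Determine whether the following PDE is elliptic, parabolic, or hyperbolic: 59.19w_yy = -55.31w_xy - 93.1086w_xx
Rewriting in standard form: 93.1086w_xx + 55.31w_xy + 59.19w_yy = 0. Coefficients: A = 93.1086, B = 55.31, C = 59.19. B² - 4AC = -18985.196036, which is negative, so the equation is elliptic.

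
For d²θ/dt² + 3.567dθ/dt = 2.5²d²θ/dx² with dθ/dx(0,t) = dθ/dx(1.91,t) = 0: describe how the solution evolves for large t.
θ → constant (steady state). Damping (γ=3.567) dissipates the nonconstant modes; with Neumann BCs the spatial average obeys M''+γM'=0 and tends to a finite limit.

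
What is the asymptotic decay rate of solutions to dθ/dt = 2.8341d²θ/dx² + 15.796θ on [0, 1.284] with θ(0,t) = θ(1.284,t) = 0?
Eigenvalues: λₙ = 2.8341n²π²/1.284² - 15.796.
First three modes:
  n=1: λ₁ = 2.8341π²/1.284² - 15.796 ≈ 1.17
  n=2: λ₂ = 11.3364π²/1.284² - 15.796 ≈ 52.069
  n=3: λ₃ = 25.5069π²/1.284² - 15.796 ≈ 136.9
Since 2.8341π²/1.284² ≈ 16.966 > 15.796, all λₙ > 0.
The n=1 mode decays slowest → dominates as t → ∞.
Asymptotic: θ ~ c₁ sin(πx/1.284) e^{-λ₁t} with decay rate λ₁ ≈ 1.17.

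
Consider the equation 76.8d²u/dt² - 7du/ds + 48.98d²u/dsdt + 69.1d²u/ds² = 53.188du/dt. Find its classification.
Rewriting in standard form: 69.1d²u/ds² + 48.98d²u/dsdt + 76.8d²u/dt² - 7du/ds - 53.188du/dt = 0. Elliptic. (A = 69.1, B = 48.98, C = 76.8 gives B² - 4AC = -18828.4796.)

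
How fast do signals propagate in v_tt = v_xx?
Speed = 1. Information travels along characteristics x = x₀ ± 1t.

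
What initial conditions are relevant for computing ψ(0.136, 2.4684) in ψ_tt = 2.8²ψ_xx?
Domain of dependence: [-6.77552, 7.04752]. Signals travel at speed 2.8, so data within |x - 0.136| ≤ 2.8·2.4684 = 6.91152 can reach the point.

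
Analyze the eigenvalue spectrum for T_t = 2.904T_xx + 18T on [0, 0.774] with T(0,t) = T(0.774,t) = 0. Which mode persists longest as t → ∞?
Eigenvalues: λₙ = 2.904n²π²/0.774² - 18.
First three modes:
  n=1: λ₁ = 2.904π²/0.774² - 18 ≈ 29.843
  n=2: λ₂ = 11.616π²/0.774² - 18 ≈ 173.37
  n=3: λ₃ = 26.136π²/0.774² - 18 ≈ 412.583
Since 2.904π²/0.774² ≈ 47.843 > 18, all λₙ > 0.
The n=1 mode decays slowest → dominates as t → ∞.
Asymptotic: T ~ c₁ sin(πx/0.774) e^{-λ₁t} with decay rate λ₁ ≈ 29.843.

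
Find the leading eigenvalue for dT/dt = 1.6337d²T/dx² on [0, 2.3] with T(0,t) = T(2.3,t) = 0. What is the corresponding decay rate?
Eigenvalues: λₙ = 1.6337n²π²/2.3².
First three modes:
  n=1: λ₁ = 1.6337π²/2.3² ≈ 3.048
  n=2: λ₂ = 6.5348π²/2.3² ≈ 12.192 (4× faster decay)
  n=3: λ₃ = 14.7033π²/2.3² ≈ 27.432 (9× faster decay)
As t → ∞, higher modes decay exponentially faster. The n=1 mode dominates: T ~ c₁ sin(πx/2.3) e^{-λ₁t}.
Decay rate: λ₁ = 1.6337π²/2.3² ≈ 3.048.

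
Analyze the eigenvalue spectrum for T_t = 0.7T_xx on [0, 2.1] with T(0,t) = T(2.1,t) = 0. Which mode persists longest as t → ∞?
Eigenvalues: λₙ = 0.7n²π²/2.1².
First three modes:
  n=1: λ₁ = 0.7π²/2.1² ≈ 1.567
  n=2: λ₂ = 2.8π²/2.1² ≈ 6.266 (4× faster decay)
  n=3: λ₃ = 6.3π²/2.1² ≈ 14.099 (9× faster decay)
As t → ∞, higher modes decay exponentially faster. The n=1 mode dominates: T ~ c₁ sin(πx/2.1) e^{-λ₁t}.
Decay rate: λ₁ = 0.7π²/2.1² ≈ 1.567.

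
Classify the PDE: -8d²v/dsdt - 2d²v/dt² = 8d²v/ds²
Rewriting in standard form: -8d²v/ds² - 8d²v/dsdt - 2d²v/dt² = 0. A = -8, B = -8, C = -2. Discriminant B² - 4AC = 0. Since 0 = 0, parabolic.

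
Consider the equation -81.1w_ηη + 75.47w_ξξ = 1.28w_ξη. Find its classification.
Rewriting in standard form: 75.47w_ξξ - 1.28w_ξη - 81.1w_ηη = 0. Hyperbolic. (A = 75.47, B = -1.28, C = -81.1 gives B² - 4AC = 24484.1064.)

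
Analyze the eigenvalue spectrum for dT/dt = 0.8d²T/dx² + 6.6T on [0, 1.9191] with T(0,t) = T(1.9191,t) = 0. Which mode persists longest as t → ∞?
Eigenvalues: λₙ = 0.8n²π²/1.9191² - 6.6.
First three modes:
  n=1: λ₁ = 0.8π²/1.9191² - 6.6 ≈ -4.456
  n=2: λ₂ = 3.2π²/1.9191² - 6.6 ≈ 1.975
  n=3: λ₃ = 7.2π²/1.9191² - 6.6 ≈ 12.695
Since 0.8π²/1.9191² ≈ 2.144 < 6.6, λ₁ < 0.
The n=1 mode grows fastest (−λₙ is largest for n=1) → dominates.
Asymptotic: T ~ c₁ sin(πx/1.9191) e^{4.456t} (exponential growth at rate −λ₁ ≈ 4.456).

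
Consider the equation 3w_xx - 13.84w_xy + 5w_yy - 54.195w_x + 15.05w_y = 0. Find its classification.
Hyperbolic. (A = 3, B = -13.84, C = 5 gives B² - 4AC = 131.5456.)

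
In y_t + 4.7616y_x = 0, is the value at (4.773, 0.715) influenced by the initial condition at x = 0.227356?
No. Only data at x = 1.368456 affects (4.773, 0.715). Advection has one-way propagation along characteristics.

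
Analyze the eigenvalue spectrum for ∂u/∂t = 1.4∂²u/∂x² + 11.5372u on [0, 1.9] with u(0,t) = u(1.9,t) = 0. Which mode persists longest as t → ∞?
Eigenvalues: λₙ = 1.4n²π²/1.9² - 11.5372.
First three modes:
  n=1: λ₁ = 1.4π²/1.9² - 11.5372 ≈ -7.71
  n=2: λ₂ = 5.6π²/1.9² - 11.5372 ≈ 3.773
  n=3: λ₃ = 12.6π²/1.9² - 11.5372 ≈ 22.911
Since 1.4π²/1.9² ≈ 3.828 < 11.5372, λ₁ < 0.
The n=1 mode grows fastest (−λₙ is largest for n=1) → dominates.
Asymptotic: u ~ c₁ sin(πx/1.9) e^{7.71t} (exponential growth at rate −λ₁ ≈ 7.71).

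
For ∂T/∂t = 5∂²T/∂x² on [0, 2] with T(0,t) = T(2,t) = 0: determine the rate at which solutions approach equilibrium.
Eigenvalues: λₙ = 5n²π²/2².
First three modes:
  n=1: λ₁ = 5π²/2² ≈ 12.337
  n=2: λ₂ = 20π²/2² ≈ 49.348 (4× faster decay)
  n=3: λ₃ = 45π²/2² ≈ 111.033 (9× faster decay)
As t → ∞, higher modes decay exponentially faster. The n=1 mode dominates: T ~ c₁ sin(πx/2) e^{-λ₁t}.
Decay rate: λ₁ = 5π²/2² ≈ 12.337.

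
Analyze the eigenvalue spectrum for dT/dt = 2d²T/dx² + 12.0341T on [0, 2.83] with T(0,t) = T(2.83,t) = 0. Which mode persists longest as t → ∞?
Eigenvalues: λₙ = 2n²π²/2.83² - 12.0341.
First three modes:
  n=1: λ₁ = 2π²/2.83² - 12.0341 ≈ -9.569
  n=2: λ₂ = 8π²/2.83² - 12.0341 ≈ -2.175
  n=3: λ₃ = 18π²/2.83² - 12.0341 ≈ 10.148
Since 2π²/2.83² ≈ 2.465 < 12.0341, λ₁ < 0.
The n=1 mode grows fastest (−λₙ is largest for n=1) → dominates.
Asymptotic: T ~ c₁ sin(πx/2.83) e^{9.569t} (exponential growth at rate −λ₁ ≈ 9.569).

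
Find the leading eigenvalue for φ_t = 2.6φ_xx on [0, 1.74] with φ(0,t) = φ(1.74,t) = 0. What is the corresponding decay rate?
Eigenvalues: λₙ = 2.6n²π²/1.74².
First three modes:
  n=1: λ₁ = 2.6π²/1.74² ≈ 8.476
  n=2: λ₂ = 10.4π²/1.74² ≈ 33.903 (4× faster decay)
  n=3: λ₃ = 23.4π²/1.74² ≈ 76.281 (9× faster decay)
As t → ∞, higher modes decay exponentially faster. The n=1 mode dominates: φ ~ c₁ sin(πx/1.74) e^{-λ₁t}.
Decay rate: λ₁ = 2.6π²/1.74² ≈ 8.476.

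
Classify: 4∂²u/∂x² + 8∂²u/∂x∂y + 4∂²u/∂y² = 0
Parabolic (discriminant = 0).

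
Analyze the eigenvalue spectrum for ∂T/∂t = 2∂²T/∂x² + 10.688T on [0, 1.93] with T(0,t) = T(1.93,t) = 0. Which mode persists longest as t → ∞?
Eigenvalues: λₙ = 2n²π²/1.93² - 10.688.
First three modes:
  n=1: λ₁ = 2π²/1.93² - 10.688 ≈ -5.389
  n=2: λ₂ = 8π²/1.93² - 10.688 ≈ 10.509
  n=3: λ₃ = 18π²/1.93² - 10.688 ≈ 37.005
Since 2π²/1.93² ≈ 5.299 < 10.688, λ₁ < 0.
The n=1 mode grows fastest (−λₙ is largest for n=1) → dominates.
Asymptotic: T ~ c₁ sin(πx/1.93) e^{5.389t} (exponential growth at rate −λ₁ ≈ 5.389).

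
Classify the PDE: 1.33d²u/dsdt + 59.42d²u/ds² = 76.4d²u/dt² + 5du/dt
Rewriting in standard form: 59.42d²u/ds² + 1.33d²u/dsdt - 76.4d²u/dt² - 5du/dt = 0. A = 59.42, B = 1.33, C = -76.4. Discriminant B² - 4AC = 18160.5209. Since 18160.5209 > 0, hyperbolic.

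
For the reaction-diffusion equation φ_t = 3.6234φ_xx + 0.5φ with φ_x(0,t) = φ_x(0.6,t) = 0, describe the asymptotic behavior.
φ grows unboundedly. With Neumann BCs the constant mode has diffusion eigenvalue 0, so any r > 0 makes it grow like e^(0.5t); solution grows exponentially.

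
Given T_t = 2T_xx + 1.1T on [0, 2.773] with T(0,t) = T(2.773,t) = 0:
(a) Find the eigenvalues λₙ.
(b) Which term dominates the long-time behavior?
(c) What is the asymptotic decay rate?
Eigenvalues: λₙ = 2n²π²/2.773² - 1.1.
First three modes:
  n=1: λ₁ = 2π²/2.773² - 1.1 ≈ 1.467
  n=2: λ₂ = 8π²/2.773² - 1.1 ≈ 9.168
  n=3: λ₃ = 18π²/2.773² - 1.1 ≈ 22.003
Since 2π²/2.773² ≈ 2.567 > 1.1, all λₙ > 0.
The n=1 mode decays slowest → dominates as t → ∞.
Asymptotic: T ~ c₁ sin(πx/2.773) e^{-λ₁t} with decay rate λ₁ ≈ 1.467.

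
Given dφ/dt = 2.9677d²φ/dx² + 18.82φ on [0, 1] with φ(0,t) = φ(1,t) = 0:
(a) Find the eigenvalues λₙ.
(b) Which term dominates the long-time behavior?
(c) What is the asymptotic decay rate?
Eigenvalues: λₙ = 2.9677n²π²/1² - 18.82.
First three modes:
  n=1: λ₁ = 2.9677π² - 18.82 ≈ 10.47
  n=2: λ₂ = 11.8708π² - 18.82 ≈ 98.34
  n=3: λ₃ = 26.7093π² - 18.82 ≈ 244.79
Since 2.9677π² ≈ 29.29 > 18.82, all λₙ > 0.
The n=1 mode decays slowest → dominates as t → ∞.
Asymptotic: φ ~ c₁ sin(πx/1) e^{-λ₁t} with decay rate λ₁ ≈ 10.47.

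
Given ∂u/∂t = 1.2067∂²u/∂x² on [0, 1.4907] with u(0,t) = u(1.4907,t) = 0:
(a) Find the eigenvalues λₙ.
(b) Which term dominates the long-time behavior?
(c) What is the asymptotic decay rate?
Eigenvalues: λₙ = 1.2067n²π²/1.4907².
First three modes:
  n=1: λ₁ = 1.2067π²/1.4907² ≈ 5.359
  n=2: λ₂ = 4.8268π²/1.4907² ≈ 21.438 (4× faster decay)
  n=3: λ₃ = 10.8603π²/1.4907² ≈ 48.235 (9× faster decay)
As t → ∞, higher modes decay exponentially faster. The n=1 mode dominates: u ~ c₁ sin(πx/1.4907) e^{-λ₁t}.
Decay rate: λ₁ = 1.2067π²/1.4907² ≈ 5.359.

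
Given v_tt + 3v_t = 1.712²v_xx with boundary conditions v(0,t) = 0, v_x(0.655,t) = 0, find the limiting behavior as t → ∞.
v → 0. Damping (γ=3) dissipates energy; oscillations decay exponentially.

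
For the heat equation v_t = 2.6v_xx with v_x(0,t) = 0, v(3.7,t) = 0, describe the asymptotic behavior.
v → 0. Heat escapes through the Dirichlet boundary.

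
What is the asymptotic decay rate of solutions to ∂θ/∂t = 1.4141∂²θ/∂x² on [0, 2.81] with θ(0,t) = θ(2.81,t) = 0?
Eigenvalues: λₙ = 1.4141n²π²/2.81².
First three modes:
  n=1: λ₁ = 1.4141π²/2.81² ≈ 1.768
  n=2: λ₂ = 5.6564π²/2.81² ≈ 7.07 (4× faster decay)
  n=3: λ₃ = 12.7269π²/2.81² ≈ 15.908 (9× faster decay)
As t → ∞, higher modes decay exponentially faster. The n=1 mode dominates: θ ~ c₁ sin(πx/2.81) e^{-λ₁t}.
Decay rate: λ₁ = 1.4141π²/2.81² ≈ 1.768.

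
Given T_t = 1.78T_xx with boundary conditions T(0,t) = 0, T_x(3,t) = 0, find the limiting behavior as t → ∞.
T → 0. Heat escapes through the Dirichlet boundary.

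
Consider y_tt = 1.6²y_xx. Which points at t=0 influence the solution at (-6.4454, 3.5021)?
Domain of dependence: [-12.04876, -0.84204]. Signals travel at speed 1.6, so data within |x - -6.4454| ≤ 1.6·3.5021 = 5.60336 can reach the point.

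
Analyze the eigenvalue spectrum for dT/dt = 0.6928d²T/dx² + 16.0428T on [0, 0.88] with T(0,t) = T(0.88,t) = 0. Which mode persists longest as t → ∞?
Eigenvalues: λₙ = 0.6928n²π²/0.88² - 16.0428.
First three modes:
  n=1: λ₁ = 0.6928π²/0.88² - 16.0428 ≈ -7.213
  n=2: λ₂ = 2.7712π²/0.88² - 16.0428 ≈ 19.276
  n=3: λ₃ = 6.2352π²/0.88² - 16.0428 ≈ 63.424
Since 0.6928π²/0.88² ≈ 8.83 < 16.0428, λ₁ < 0.
The n=1 mode grows fastest (−λₙ is largest for n=1) → dominates.
Asymptotic: T ~ c₁ sin(πx/0.88) e^{7.213t} (exponential growth at rate −λ₁ ≈ 7.213).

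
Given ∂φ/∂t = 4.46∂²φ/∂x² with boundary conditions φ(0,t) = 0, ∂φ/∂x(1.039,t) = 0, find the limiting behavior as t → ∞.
φ → 0. Heat escapes through the Dirichlet boundary.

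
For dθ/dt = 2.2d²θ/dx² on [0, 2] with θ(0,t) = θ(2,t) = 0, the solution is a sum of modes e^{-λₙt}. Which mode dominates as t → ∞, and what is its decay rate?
Eigenvalues: λₙ = 2.2n²π²/2².
First three modes:
  n=1: λ₁ = 2.2π²/2² ≈ 5.428
  n=2: λ₂ = 8.8π²/2² ≈ 21.713 (4× faster decay)
  n=3: λ₃ = 19.8π²/2² ≈ 48.855 (9× faster decay)
As t → ∞, higher modes decay exponentially faster. The n=1 mode dominates: θ ~ c₁ sin(πx/2) e^{-λ₁t}.
Decay rate: λ₁ = 2.2π²/2² ≈ 5.428.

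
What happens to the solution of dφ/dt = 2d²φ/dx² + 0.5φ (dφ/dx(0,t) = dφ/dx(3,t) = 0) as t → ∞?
φ grows unboundedly. With Neumann BCs the constant mode has diffusion eigenvalue 0, so any r > 0 makes it grow like e^(0.5t); solution grows exponentially.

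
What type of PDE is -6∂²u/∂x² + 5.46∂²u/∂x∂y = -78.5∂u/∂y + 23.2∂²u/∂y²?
Rewriting in standard form: -6∂²u/∂x² + 5.46∂²u/∂x∂y - 23.2∂²u/∂y² + 78.5∂u/∂y = 0. With A = -6, B = 5.46, C = -23.2, the discriminant is -526.9884. This is an elliptic PDE.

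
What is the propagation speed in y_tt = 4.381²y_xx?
Speed = 4.381. Information travels along characteristics x = x₀ ± 4.381t.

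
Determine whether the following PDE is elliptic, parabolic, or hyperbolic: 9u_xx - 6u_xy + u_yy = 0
Coefficients: A = 9, B = -6, C = 1. B² - 4AC = 0, which is zero, so the equation is parabolic.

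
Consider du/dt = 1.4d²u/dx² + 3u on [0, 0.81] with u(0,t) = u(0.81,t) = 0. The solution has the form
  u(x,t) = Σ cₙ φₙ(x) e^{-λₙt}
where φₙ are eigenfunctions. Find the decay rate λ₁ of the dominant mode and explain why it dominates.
Eigenvalues: λₙ = 1.4n²π²/0.81² - 3.
First three modes:
  n=1: λ₁ = 1.4π²/0.81² - 3 ≈ 18.06
  n=2: λ₂ = 5.6π²/0.81² - 3 ≈ 81.24
  n=3: λ₃ = 12.6π²/0.81² - 3 ≈ 186.54
Since 1.4π²/0.81² ≈ 21.06 > 3, all λₙ > 0.
The n=1 mode decays slowest → dominates as t → ∞.
Asymptotic: u ~ c₁ sin(πx/0.81) e^{-λ₁t} with decay rate λ₁ ≈ 18.06.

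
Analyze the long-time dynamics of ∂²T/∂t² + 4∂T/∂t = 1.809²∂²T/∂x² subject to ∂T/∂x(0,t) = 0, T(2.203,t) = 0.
Long-time behavior: T → 0. Damping (γ=4) dissipates energy; oscillations decay exponentially.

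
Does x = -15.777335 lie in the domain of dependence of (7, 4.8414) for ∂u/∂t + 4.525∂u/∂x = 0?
No. Only data at x = -14.907335 affects (7, 4.8414). Advection has one-way propagation along characteristics.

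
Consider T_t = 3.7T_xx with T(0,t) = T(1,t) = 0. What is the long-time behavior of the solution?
As t → ∞, T → 0. Heat diffuses out through both boundaries.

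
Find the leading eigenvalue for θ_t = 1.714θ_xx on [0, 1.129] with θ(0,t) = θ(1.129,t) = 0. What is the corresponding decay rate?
Eigenvalues: λₙ = 1.714n²π²/1.129².
First three modes:
  n=1: λ₁ = 1.714π²/1.129² ≈ 13.272
  n=2: λ₂ = 6.856π²/1.129² ≈ 53.086 (4× faster decay)
  n=3: λ₃ = 15.426π²/1.129² ≈ 119.444 (9× faster decay)
As t → ∞, higher modes decay exponentially faster. The n=1 mode dominates: θ ~ c₁ sin(πx/1.129) e^{-λ₁t}.
Decay rate: λ₁ = 1.714π²/1.129² ≈ 13.272.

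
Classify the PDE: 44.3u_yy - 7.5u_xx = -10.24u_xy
Rewriting in standard form: -7.5u_xx + 10.24u_xy + 44.3u_yy = 0. A = -7.5, B = 10.24, C = 44.3. Discriminant B² - 4AC = 1433.8576. Since 1433.8576 > 0, hyperbolic.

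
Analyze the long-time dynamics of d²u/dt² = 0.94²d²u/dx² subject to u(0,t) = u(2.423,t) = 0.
Long-time behavior: u oscillates (no decay). Energy is conserved; the solution oscillates indefinitely as standing waves.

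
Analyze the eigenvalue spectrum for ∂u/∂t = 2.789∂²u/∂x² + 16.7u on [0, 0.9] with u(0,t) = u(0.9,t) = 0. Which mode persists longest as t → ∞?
Eigenvalues: λₙ = 2.789n²π²/0.9² - 16.7.
First three modes:
  n=1: λ₁ = 2.789π²/0.9² - 16.7 ≈ 17.283
  n=2: λ₂ = 11.156π²/0.9² - 16.7 ≈ 119.232
  n=3: λ₃ = 25.101π²/0.9² - 16.7 ≈ 289.148
Since 2.789π²/0.9² ≈ 33.983 > 16.7, all λₙ > 0.
The n=1 mode decays slowest → dominates as t → ∞.
Asymptotic: u ~ c₁ sin(πx/0.9) e^{-λ₁t} with decay rate λ₁ ≈ 17.283.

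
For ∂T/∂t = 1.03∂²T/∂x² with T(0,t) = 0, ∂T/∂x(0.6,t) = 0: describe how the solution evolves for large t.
T → 0. Heat escapes through the Dirichlet boundary.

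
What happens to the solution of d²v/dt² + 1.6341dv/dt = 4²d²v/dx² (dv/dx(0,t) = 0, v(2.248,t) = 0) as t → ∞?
v → 0. Damping (γ=1.6341) dissipates energy; oscillations decay exponentially.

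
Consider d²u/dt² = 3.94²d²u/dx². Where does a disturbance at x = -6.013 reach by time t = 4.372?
Domain of influence: [-23.23868, 11.21268]. Data at x = -6.013 spreads outward at speed 3.94.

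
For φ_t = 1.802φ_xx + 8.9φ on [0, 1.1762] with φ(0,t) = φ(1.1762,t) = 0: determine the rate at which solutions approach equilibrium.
Eigenvalues: λₙ = 1.802n²π²/1.1762² - 8.9.
First three modes:
  n=1: λ₁ = 1.802π²/1.1762² - 8.9 ≈ 3.956
  n=2: λ₂ = 7.208π²/1.1762² - 8.9 ≈ 42.522
  n=3: λ₃ = 16.218π²/1.1762² - 8.9 ≈ 106.8
Since 1.802π²/1.1762² ≈ 12.856 > 8.9, all λₙ > 0.
The n=1 mode decays slowest → dominates as t → ∞.
Asymptotic: φ ~ c₁ sin(πx/1.1762) e^{-λ₁t} with decay rate λ₁ ≈ 3.956.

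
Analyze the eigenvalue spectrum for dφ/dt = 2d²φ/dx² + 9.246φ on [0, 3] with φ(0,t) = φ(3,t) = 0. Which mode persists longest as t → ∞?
Eigenvalues: λₙ = 2n²π²/3² - 9.246.
First three modes:
  n=1: λ₁ = 2π²/3² - 9.246 ≈ -7.053
  n=2: λ₂ = 8π²/3² - 9.246 ≈ -0.473
  n=3: λ₃ = 18π²/3² - 9.246 ≈ 10.493
Since 2π²/3² ≈ 2.193 < 9.246, λ₁ < 0.
The n=1 mode grows fastest (−λₙ is largest for n=1) → dominates.
Asymptotic: φ ~ c₁ sin(πx/3) e^{7.053t} (exponential growth at rate −λ₁ ≈ 7.053).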